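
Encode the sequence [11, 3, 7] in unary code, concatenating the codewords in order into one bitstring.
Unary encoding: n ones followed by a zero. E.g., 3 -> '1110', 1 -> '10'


Encode each number as n ones followed by a terminating 0:
  11 -> 111111111110 (12 bits)
  3 -> 1110 (4 bits)
  7 -> 11111110 (8 bits)
Total length = 12 + 4 + 8 = 24 bits.

Unary([11, 3, 7]) = 111111111110111011111110 (24 bits)


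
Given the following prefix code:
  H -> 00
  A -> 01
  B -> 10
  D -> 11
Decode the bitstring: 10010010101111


Decoding step by step:
Bits 10 -> B
Bits 01 -> A
Bits 00 -> H
Bits 10 -> B
Bits 10 -> B
Bits 11 -> D
Bits 11 -> D


Decoded message: BAHBBDD


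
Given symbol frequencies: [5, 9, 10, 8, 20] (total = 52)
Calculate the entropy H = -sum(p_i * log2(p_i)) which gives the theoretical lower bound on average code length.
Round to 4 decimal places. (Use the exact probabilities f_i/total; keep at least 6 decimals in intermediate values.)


Per-symbol terms -p_i * log2(p_i) with p_i = f_i/52:
  p = 5/52 = 0.096154: log2(p) = -3.378512, -p*log2(p) = 0.324857
  p = 9/52 = 0.173077: log2(p) = -2.530515, -p*log2(p) = 0.437974
  p = 10/52 = 0.192308: log2(p) = -2.378512, -p*log2(p) = 0.457406
  p = 8/52 = 0.153846: log2(p) = -2.700440, -p*log2(p) = 0.415452
  p = 20/52 = 0.384615: log2(p) = -1.378512, -p*log2(p) = 0.530197
H = 0.324857 + 0.437974 + 0.457406 + 0.415452 + 0.530197 = 2.165886

H = 2.1659 bits/symbol


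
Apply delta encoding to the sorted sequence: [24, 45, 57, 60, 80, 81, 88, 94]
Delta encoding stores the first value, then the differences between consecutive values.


First value: 24
Deltas:
  45 - 24 = 21
  57 - 45 = 12
  60 - 57 = 3
  80 - 60 = 20
  81 - 80 = 1
  88 - 81 = 7
  94 - 88 = 6


Delta encoded: [24, 21, 12, 3, 20, 1, 7, 6]


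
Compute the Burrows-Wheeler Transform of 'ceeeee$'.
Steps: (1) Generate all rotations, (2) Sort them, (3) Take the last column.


Rotations (sorted):
  0: $ceeeee -> last char: e
  1: ceeeee$ -> last char: $
  2: e$ceeee -> last char: e
  3: ee$ceee -> last char: e
  4: eee$cee -> last char: e
  5: eeee$ce -> last char: e
  6: eeeee$c -> last char: c


BWT = e$eeeec


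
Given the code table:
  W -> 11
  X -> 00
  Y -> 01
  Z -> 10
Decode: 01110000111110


Decoding:
01 -> Y
11 -> W
00 -> X
00 -> X
11 -> W
11 -> W
10 -> Z


Result: YWXXWWZ


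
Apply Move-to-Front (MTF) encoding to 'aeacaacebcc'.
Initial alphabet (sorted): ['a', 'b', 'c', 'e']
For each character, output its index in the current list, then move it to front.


MTF encoding:
'a': index 0 in ['a', 'b', 'c', 'e'] -> ['a', 'b', 'c', 'e']
'e': index 3 in ['a', 'b', 'c', 'e'] -> ['e', 'a', 'b', 'c']
'a': index 1 in ['e', 'a', 'b', 'c'] -> ['a', 'e', 'b', 'c']
'c': index 3 in ['a', 'e', 'b', 'c'] -> ['c', 'a', 'e', 'b']
'a': index 1 in ['c', 'a', 'e', 'b'] -> ['a', 'c', 'e', 'b']
'a': index 0 in ['a', 'c', 'e', 'b'] -> ['a', 'c', 'e', 'b']
'c': index 1 in ['a', 'c', 'e', 'b'] -> ['c', 'a', 'e', 'b']
'e': index 2 in ['c', 'a', 'e', 'b'] -> ['e', 'c', 'a', 'b']
'b': index 3 in ['e', 'c', 'a', 'b'] -> ['b', 'e', 'c', 'a']
'c': index 2 in ['b', 'e', 'c', 'a'] -> ['c', 'b', 'e', 'a']
'c': index 0 in ['c', 'b', 'e', 'a'] -> ['c', 'b', 'e', 'a']


Output: [0, 3, 1, 3, 1, 0, 1, 2, 3, 2, 0]


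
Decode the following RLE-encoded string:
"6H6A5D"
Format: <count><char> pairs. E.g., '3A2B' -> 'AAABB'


Expanding each <count><char> pair:
  6H -> 'HHHHHH'
  6A -> 'AAAAAA'
  5D -> 'DDDDD'

Decoded = HHHHHHAAAAAADDDDD


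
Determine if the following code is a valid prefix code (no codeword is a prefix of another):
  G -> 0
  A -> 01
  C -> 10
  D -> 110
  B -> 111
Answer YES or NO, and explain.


Checking each pair (does one codeword prefix another?):
  G='0' vs A='01': prefix -- VIOLATION

NO -- this is NOT a valid prefix code. G (0) is a prefix of A (01).


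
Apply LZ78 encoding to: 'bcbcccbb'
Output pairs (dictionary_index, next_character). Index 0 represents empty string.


LZ78 encoding steps:
Dictionary: {0: ''}
Step 1: w='' (idx 0), next='b' -> output (0, 'b'), add 'b' as idx 1
Step 2: w='' (idx 0), next='c' -> output (0, 'c'), add 'c' as idx 2
Step 3: w='b' (idx 1), next='c' -> output (1, 'c'), add 'bc' as idx 3
Step 4: w='c' (idx 2), next='c' -> output (2, 'c'), add 'cc' as idx 4
Step 5: w='b' (idx 1), next='b' -> output (1, 'b'), add 'bb' as idx 5


Encoded: [(0, 'b'), (0, 'c'), (1, 'c'), (2, 'c'), (1, 'b')]


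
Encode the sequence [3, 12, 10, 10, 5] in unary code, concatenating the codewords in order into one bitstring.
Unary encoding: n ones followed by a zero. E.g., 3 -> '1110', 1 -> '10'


Encode each number as n ones followed by a terminating 0:
  3 -> 1110 (4 bits)
  12 -> 1111111111110 (13 bits)
  10 -> 11111111110 (11 bits)
  10 -> 11111111110 (11 bits)
  5 -> 111110 (6 bits)
Total length = 4 + 13 + 11 + 11 + 6 = 45 bits.

Unary([3, 12, 10, 10, 5]) = 111011111111111101111111111011111111110111110 (45 bits)


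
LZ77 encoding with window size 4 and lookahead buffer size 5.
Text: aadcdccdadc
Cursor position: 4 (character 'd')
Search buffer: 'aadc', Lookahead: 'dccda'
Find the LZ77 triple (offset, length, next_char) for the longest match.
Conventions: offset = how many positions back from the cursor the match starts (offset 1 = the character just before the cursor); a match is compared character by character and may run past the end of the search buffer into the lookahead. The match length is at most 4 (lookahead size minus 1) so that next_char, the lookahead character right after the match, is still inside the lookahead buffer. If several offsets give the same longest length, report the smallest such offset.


Try each offset into the search buffer:
  offset=1 (pos 3, char 'c'): match length 0
  offset=2 (pos 2, char 'd'): match length 2
  offset=3 (pos 1, char 'a'): match length 0
  offset=4 (pos 0, char 'a'): match length 0
Longest match has length 2 at offset 2.
next_char = character at position 4 + 2 = 6 -> 'c'

Best match: offset=2, length=2 (matching 'dc' starting at position 2)
LZ77 triple: (2, 2, 'c')


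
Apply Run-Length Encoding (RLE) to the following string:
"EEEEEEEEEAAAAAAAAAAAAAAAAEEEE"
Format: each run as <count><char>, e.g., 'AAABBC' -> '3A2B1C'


Scanning runs left to right:
  i=0: run of 'E' x 9 -> '9E'
  i=9: run of 'A' x 16 -> '16A'
  i=25: run of 'E' x 4 -> '4E'

RLE = 9E16A4E


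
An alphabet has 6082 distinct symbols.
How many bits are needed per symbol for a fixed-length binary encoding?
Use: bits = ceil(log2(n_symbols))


log2(6082) = 12.5703
Bracket: 2^12 = 4096 < 6082 <= 2^13 = 8192
So ceil(log2(6082)) = 13

bits = ceil(log2(6082)) = ceil(12.5703) = 13 bits


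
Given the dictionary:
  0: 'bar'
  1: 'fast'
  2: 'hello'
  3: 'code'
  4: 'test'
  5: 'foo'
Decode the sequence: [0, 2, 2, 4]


Look up each index in the dictionary:
  0 -> 'bar'
  2 -> 'hello'
  2 -> 'hello'
  4 -> 'test'

Decoded: "bar hello hello test"


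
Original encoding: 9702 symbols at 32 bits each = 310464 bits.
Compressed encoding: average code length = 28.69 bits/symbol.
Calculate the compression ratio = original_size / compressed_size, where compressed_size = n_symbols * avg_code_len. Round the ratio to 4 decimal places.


original_size = n_symbols * orig_bits = 9702 * 32 = 310464 bits
compressed_size = n_symbols * avg_code_len = 9702 * 28.69 = 278350.38 bits
ratio = original_size / compressed_size = 310464 / 278350.38 = 1.1154

Compression ratio = 1.1154


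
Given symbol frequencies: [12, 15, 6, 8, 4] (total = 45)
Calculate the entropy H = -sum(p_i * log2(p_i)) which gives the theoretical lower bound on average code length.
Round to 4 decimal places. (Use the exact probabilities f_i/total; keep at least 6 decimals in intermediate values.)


Per-symbol terms -p_i * log2(p_i) with p_i = f_i/45:
  p = 12/45 = 0.266667: log2(p) = -1.906891, -p*log2(p) = 0.508504
  p = 15/45 = 0.333333: log2(p) = -1.584963, -p*log2(p) = 0.528321
  p = 6/45 = 0.133333: log2(p) = -2.906891, -p*log2(p) = 0.387585
  p = 8/45 = 0.177778: log2(p) = -2.491853, -p*log2(p) = 0.442996
  p = 4/45 = 0.088889: log2(p) = -3.491853, -p*log2(p) = 0.310387
H = 0.508504 + 0.528321 + 0.387585 + 0.442996 + 0.310387 = 2.177793

H = 2.1778 bits/symbol


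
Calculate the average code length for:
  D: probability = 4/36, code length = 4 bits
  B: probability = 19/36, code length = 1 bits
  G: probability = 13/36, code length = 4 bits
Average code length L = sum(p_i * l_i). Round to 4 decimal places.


Weighted contributions p_i * l_i:
  D: (4/36) * 4 = 16/36
  B: (19/36) * 1 = 19/36
  G: (13/36) * 4 = 52/36
Sum = (16 + 19 + 52)/36 = 87/36

L = 87/36 = 2.4167 bits/symbol


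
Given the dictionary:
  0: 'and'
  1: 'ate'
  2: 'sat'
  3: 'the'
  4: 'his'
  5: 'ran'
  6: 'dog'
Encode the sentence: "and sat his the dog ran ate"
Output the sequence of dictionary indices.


Look up each word in the dictionary:
  'and' -> 0
  'sat' -> 2
  'his' -> 4
  'the' -> 3
  'dog' -> 6
  'ran' -> 5
  'ate' -> 1

Encoded: [0, 2, 4, 3, 6, 5, 1]


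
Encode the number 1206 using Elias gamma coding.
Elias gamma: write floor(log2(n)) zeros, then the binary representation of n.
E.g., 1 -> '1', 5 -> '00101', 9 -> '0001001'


num_bits = floor(log2(1206)) + 1 = 11
leading_zeros = num_bits - 1 = 10
binary(1206) = 10010110110

Elias gamma(1206) = '0000000000' + '10010110110' = 000000000010010110110 (21 bits)


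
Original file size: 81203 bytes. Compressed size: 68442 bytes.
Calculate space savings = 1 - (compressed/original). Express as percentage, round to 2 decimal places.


ratio = compressed/original = 68442/81203 = 0.842851
savings = 1 - ratio = 1 - 0.842851 = 0.157149
as a percentage: 0.157149 * 100 = 15.71%

Space savings = 1 - 68442/81203 = 15.71%


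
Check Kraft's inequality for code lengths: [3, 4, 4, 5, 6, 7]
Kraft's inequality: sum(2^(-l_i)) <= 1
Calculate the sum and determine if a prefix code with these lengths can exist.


Sum = 2^(-3) + 2^(-4) + 2^(-4) + 2^(-5) + 2^(-6) + 2^(-7)
    = 0.125 + 0.0625 + 0.0625 + 0.03125 + 0.015625 + 0.0078125
    = 39/128 = 0.3046875
Since 0.3046875 <= 1, Kraft's inequality IS satisfied.
A prefix code with these lengths CAN exist.

Kraft sum = 0.3046875. Satisfied.


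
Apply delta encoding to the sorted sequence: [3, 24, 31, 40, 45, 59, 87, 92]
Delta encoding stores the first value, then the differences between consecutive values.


First value: 3
Deltas:
  24 - 3 = 21
  31 - 24 = 7
  40 - 31 = 9
  45 - 40 = 5
  59 - 45 = 14
  87 - 59 = 28
  92 - 87 = 5


Delta encoded: [3, 21, 7, 9, 5, 14, 28, 5]


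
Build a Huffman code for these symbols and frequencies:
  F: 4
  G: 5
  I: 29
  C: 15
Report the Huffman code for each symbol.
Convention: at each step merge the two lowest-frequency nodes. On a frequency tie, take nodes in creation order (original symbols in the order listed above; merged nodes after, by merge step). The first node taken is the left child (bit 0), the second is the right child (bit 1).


Huffman tree construction:
Step 1: Merge F(4) + G(5) = 9
Step 2: Merge (F+G)(9) + C(15) = 24
Step 3: Merge ((F+G)+C)(24) + I(29) = 53
Read each symbol's code off the tree from the root (left child = 0, right child = 1).

Codes:
  F: 000 (length 3)
  G: 001 (length 3)
  I: 1 (length 1)
  C: 01 (length 2)
Average code length: 86/53 = 1.6226 bits/symbol


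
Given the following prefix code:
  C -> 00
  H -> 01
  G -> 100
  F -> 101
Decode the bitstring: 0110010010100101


Decoding step by step:
Bits 01 -> H
Bits 100 -> G
Bits 100 -> G
Bits 101 -> F
Bits 00 -> C
Bits 101 -> F


Decoded message: HGGFCF


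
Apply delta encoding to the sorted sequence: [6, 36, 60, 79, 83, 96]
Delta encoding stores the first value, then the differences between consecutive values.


First value: 6
Deltas:
  36 - 6 = 30
  60 - 36 = 24
  79 - 60 = 19
  83 - 79 = 4
  96 - 83 = 13


Delta encoded: [6, 30, 24, 19, 4, 13]


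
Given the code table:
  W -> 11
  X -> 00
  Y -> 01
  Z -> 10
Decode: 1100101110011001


Decoding:
11 -> W
00 -> X
10 -> Z
11 -> W
10 -> Z
01 -> Y
10 -> Z
01 -> Y


Result: WXZWZYZY


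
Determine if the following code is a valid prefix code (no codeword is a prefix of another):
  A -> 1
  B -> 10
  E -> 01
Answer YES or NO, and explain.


Checking each pair (does one codeword prefix another?):
  A='1' vs B='10': prefix -- VIOLATION

NO -- this is NOT a valid prefix code. A (1) is a prefix of B (10).


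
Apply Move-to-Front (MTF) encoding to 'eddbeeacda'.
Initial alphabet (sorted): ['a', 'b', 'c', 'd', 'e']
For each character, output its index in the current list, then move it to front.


MTF encoding:
'e': index 4 in ['a', 'b', 'c', 'd', 'e'] -> ['e', 'a', 'b', 'c', 'd']
'd': index 4 in ['e', 'a', 'b', 'c', 'd'] -> ['d', 'e', 'a', 'b', 'c']
'd': index 0 in ['d', 'e', 'a', 'b', 'c'] -> ['d', 'e', 'a', 'b', 'c']
'b': index 3 in ['d', 'e', 'a', 'b', 'c'] -> ['b', 'd', 'e', 'a', 'c']
'e': index 2 in ['b', 'd', 'e', 'a', 'c'] -> ['e', 'b', 'd', 'a', 'c']
'e': index 0 in ['e', 'b', 'd', 'a', 'c'] -> ['e', 'b', 'd', 'a', 'c']
'a': index 3 in ['e', 'b', 'd', 'a', 'c'] -> ['a', 'e', 'b', 'd', 'c']
'c': index 4 in ['a', 'e', 'b', 'd', 'c'] -> ['c', 'a', 'e', 'b', 'd']
'd': index 4 in ['c', 'a', 'e', 'b', 'd'] -> ['d', 'c', 'a', 'e', 'b']
'a': index 2 in ['d', 'c', 'a', 'e', 'b'] -> ['a', 'd', 'c', 'e', 'b']


Output: [4, 4, 0, 3, 2, 0, 3, 4, 4, 2]


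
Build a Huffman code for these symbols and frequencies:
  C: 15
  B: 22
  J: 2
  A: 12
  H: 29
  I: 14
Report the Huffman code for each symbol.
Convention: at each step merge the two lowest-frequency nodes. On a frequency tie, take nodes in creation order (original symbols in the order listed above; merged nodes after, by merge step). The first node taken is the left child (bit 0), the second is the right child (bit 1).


Huffman tree construction:
Step 1: Merge J(2) + A(12) = 14
Step 2: Merge I(14) + (J+A)(14) = 28
Step 3: Merge C(15) + B(22) = 37
Step 4: Merge (I+(J+A))(28) + H(29) = 57
Step 5: Merge (C+B)(37) + ((I+(J+A))+H)(57) = 94
Read each symbol's code off the tree from the root (left child = 0, right child = 1).

Codes:
  C: 00 (length 2)
  B: 01 (length 2)
  J: 1010 (length 4)
  A: 1011 (length 4)
  H: 11 (length 2)
  I: 100 (length 3)
Average code length: 230/94 = 2.4468 bits/symbol


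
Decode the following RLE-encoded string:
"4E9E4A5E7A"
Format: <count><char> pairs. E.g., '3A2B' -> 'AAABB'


Expanding each <count><char> pair:
  4E -> 'EEEE'
  9E -> 'EEEEEEEEE'
  4A -> 'AAAA'
  5E -> 'EEEEE'
  7A -> 'AAAAAAA'

Decoded = EEEEEEEEEEEEEAAAAEEEEEAAAAAAA


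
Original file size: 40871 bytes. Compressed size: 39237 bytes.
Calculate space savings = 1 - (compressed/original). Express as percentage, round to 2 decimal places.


ratio = compressed/original = 39237/40871 = 0.960021
savings = 1 - ratio = 1 - 0.960021 = 0.039979
as a percentage: 0.039979 * 100 = 4.0%

Space savings = 1 - 39237/40871 = 4.0%


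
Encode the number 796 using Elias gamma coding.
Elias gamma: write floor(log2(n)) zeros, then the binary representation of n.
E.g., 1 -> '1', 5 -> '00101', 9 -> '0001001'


num_bits = floor(log2(796)) + 1 = 10
leading_zeros = num_bits - 1 = 9
binary(796) = 1100011100

Elias gamma(796) = '000000000' + '1100011100' = 0000000001100011100 (19 bits)


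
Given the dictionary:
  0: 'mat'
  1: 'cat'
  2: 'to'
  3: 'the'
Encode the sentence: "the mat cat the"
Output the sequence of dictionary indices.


Look up each word in the dictionary:
  'the' -> 3
  'mat' -> 0
  'cat' -> 1
  'the' -> 3

Encoded: [3, 0, 1, 3]


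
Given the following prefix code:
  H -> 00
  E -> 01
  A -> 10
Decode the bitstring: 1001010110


Decoding step by step:
Bits 10 -> A
Bits 01 -> E
Bits 01 -> E
Bits 01 -> E
Bits 10 -> A


Decoded message: AEEEA


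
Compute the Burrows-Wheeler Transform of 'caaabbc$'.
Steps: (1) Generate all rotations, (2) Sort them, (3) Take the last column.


Rotations (sorted):
  0: $caaabbc -> last char: c
  1: aaabbc$c -> last char: c
  2: aabbc$ca -> last char: a
  3: abbc$caa -> last char: a
  4: bbc$caaa -> last char: a
  5: bc$caaab -> last char: b
  6: c$caaabb -> last char: b
  7: caaabbc$ -> last char: $


BWT = ccaaabb$


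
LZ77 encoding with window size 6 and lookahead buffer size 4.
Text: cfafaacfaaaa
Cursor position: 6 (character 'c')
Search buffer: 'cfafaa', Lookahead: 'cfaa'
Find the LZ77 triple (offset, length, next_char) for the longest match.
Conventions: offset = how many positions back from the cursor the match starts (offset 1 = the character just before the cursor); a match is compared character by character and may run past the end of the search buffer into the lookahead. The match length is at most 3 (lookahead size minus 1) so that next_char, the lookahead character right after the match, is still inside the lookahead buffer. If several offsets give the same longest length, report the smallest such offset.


Try each offset into the search buffer:
  offset=1 (pos 5, char 'a'): match length 0
  offset=2 (pos 4, char 'a'): match length 0
  offset=3 (pos 3, char 'f'): match length 0
  offset=4 (pos 2, char 'a'): match length 0
  offset=5 (pos 1, char 'f'): match length 0
  offset=6 (pos 0, char 'c'): match length 3
Longest match has length 3 at offset 6.
next_char = character at position 6 + 3 = 9 -> 'a'

Best match: offset=6, length=3 (matching 'cfa' starting at position 0)
LZ77 triple: (6, 3, 'a')


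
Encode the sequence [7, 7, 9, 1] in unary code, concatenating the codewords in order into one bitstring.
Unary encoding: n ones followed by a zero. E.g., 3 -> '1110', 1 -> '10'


Encode each number as n ones followed by a terminating 0:
  7 -> 11111110 (8 bits)
  7 -> 11111110 (8 bits)
  9 -> 1111111110 (10 bits)
  1 -> 10 (2 bits)
Total length = 8 + 8 + 10 + 2 = 28 bits.

Unary([7, 7, 9, 1]) = 1111111011111110111111111010 (28 bits)


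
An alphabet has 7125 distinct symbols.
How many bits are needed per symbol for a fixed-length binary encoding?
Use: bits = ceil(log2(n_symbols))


log2(7125) = 12.7987
Bracket: 2^12 = 4096 < 7125 <= 2^13 = 8192
So ceil(log2(7125)) = 13

bits = ceil(log2(7125)) = ceil(12.7987) = 13 bits


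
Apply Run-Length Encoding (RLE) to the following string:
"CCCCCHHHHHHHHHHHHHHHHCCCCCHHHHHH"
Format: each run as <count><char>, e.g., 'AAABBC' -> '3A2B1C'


Scanning runs left to right:
  i=0: run of 'C' x 5 -> '5C'
  i=5: run of 'H' x 16 -> '16H'
  i=21: run of 'C' x 5 -> '5C'
  i=26: run of 'H' x 6 -> '6H'

RLE = 5C16H5C6H


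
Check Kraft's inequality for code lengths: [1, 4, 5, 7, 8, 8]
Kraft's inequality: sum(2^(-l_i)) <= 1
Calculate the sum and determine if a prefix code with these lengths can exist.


Sum = 2^(-1) + 2^(-4) + 2^(-5) + 2^(-7) + 2^(-8) + 2^(-8)
    = 0.5 + 0.0625 + 0.03125 + 0.0078125 + 0.00390625 + 0.00390625
    = 156/256 = 0.609375
Since 0.609375 <= 1, Kraft's inequality IS satisfied.
A prefix code with these lengths CAN exist.

Kraft sum = 0.609375. Satisfied.


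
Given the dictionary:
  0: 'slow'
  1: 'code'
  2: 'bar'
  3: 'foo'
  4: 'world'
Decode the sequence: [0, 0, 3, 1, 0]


Look up each index in the dictionary:
  0 -> 'slow'
  0 -> 'slow'
  3 -> 'foo'
  1 -> 'code'
  0 -> 'slow'

Decoded: "slow slow foo code slow"


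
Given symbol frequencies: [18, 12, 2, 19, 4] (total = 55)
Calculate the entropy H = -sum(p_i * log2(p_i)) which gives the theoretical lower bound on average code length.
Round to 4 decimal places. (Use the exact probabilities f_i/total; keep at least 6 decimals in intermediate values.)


Per-symbol terms -p_i * log2(p_i) with p_i = f_i/55:
  p = 18/55 = 0.327273: log2(p) = -1.611435, -p*log2(p) = 0.527379
  p = 12/55 = 0.218182: log2(p) = -2.196397, -p*log2(p) = 0.479214
  p = 2/55 = 0.036364: log2(p) = -4.781360, -p*log2(p) = 0.173868
  p = 19/55 = 0.345455: log2(p) = -1.533432, -p*log2(p) = 0.529731
  p = 4/55 = 0.072727: log2(p) = -3.781360, -p*log2(p) = 0.275008
H = 0.527379 + 0.479214 + 0.173868 + 0.529731 + 0.275008 = 1.985200

H = 1.9852 bits/symbol


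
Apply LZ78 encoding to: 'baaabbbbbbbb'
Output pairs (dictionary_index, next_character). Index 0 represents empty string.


LZ78 encoding steps:
Dictionary: {0: ''}
Step 1: w='' (idx 0), next='b' -> output (0, 'b'), add 'b' as idx 1
Step 2: w='' (idx 0), next='a' -> output (0, 'a'), add 'a' as idx 2
Step 3: w='a' (idx 2), next='a' -> output (2, 'a'), add 'aa' as idx 3
Step 4: w='b' (idx 1), next='b' -> output (1, 'b'), add 'bb' as idx 4
Step 5: w='bb' (idx 4), next='b' -> output (4, 'b'), add 'bbb' as idx 5
Step 6: w='bbb' (idx 5), end of input -> output (5, '')


Encoded: [(0, 'b'), (0, 'a'), (2, 'a'), (1, 'b'), (4, 'b'), (5, '')]


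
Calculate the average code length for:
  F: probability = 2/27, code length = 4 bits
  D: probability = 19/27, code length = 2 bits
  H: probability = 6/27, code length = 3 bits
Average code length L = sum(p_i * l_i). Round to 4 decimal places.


Weighted contributions p_i * l_i:
  F: (2/27) * 4 = 8/27
  D: (19/27) * 2 = 38/27
  H: (6/27) * 3 = 18/27
Sum = (8 + 38 + 18)/27 = 64/27

L = 64/27 = 2.3704 bits/symbol


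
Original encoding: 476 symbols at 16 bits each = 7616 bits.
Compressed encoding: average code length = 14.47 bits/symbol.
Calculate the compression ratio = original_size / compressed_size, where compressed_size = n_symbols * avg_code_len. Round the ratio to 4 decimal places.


original_size = n_symbols * orig_bits = 476 * 16 = 7616 bits
compressed_size = n_symbols * avg_code_len = 476 * 14.47 = 6887.72 bits
ratio = original_size / compressed_size = 7616 / 6887.72 = 1.1057

Compression ratio = 1.1057


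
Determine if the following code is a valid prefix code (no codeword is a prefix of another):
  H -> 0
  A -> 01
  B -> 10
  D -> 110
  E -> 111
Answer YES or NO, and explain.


Checking each pair (does one codeword prefix another?):
  H='0' vs A='01': prefix -- VIOLATION

NO -- this is NOT a valid prefix code. H (0) is a prefix of A (01).


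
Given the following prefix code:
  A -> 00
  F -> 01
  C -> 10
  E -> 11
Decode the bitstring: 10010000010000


Decoding step by step:
Bits 10 -> C
Bits 01 -> F
Bits 00 -> A
Bits 00 -> A
Bits 01 -> F
Bits 00 -> A
Bits 00 -> A


Decoded message: CFAAFAA


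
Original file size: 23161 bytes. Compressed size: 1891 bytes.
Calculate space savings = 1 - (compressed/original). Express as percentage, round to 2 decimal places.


ratio = compressed/original = 1891/23161 = 0.081646
savings = 1 - ratio = 1 - 0.081646 = 0.918354
as a percentage: 0.918354 * 100 = 91.84%

Space savings = 1 - 1891/23161 = 91.84%


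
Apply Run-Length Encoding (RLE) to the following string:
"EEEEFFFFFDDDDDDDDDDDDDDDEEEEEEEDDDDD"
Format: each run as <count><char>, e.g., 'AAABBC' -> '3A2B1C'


Scanning runs left to right:
  i=0: run of 'E' x 4 -> '4E'
  i=4: run of 'F' x 5 -> '5F'
  i=9: run of 'D' x 15 -> '15D'
  i=24: run of 'E' x 7 -> '7E'
  i=31: run of 'D' x 5 -> '5D'

RLE = 4E5F15D7E5D


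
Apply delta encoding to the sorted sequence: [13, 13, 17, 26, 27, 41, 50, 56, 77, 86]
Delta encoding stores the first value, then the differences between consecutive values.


First value: 13
Deltas:
  13 - 13 = 0
  17 - 13 = 4
  26 - 17 = 9
  27 - 26 = 1
  41 - 27 = 14
  50 - 41 = 9
  56 - 50 = 6
  77 - 56 = 21
  86 - 77 = 9


Delta encoded: [13, 0, 4, 9, 1, 14, 9, 6, 21, 9]


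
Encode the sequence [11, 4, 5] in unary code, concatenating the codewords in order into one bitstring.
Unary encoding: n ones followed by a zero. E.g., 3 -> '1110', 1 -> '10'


Encode each number as n ones followed by a terminating 0:
  11 -> 111111111110 (12 bits)
  4 -> 11110 (5 bits)
  5 -> 111110 (6 bits)
Total length = 12 + 5 + 6 = 23 bits.

Unary([11, 4, 5]) = 11111111111011110111110 (23 bits)


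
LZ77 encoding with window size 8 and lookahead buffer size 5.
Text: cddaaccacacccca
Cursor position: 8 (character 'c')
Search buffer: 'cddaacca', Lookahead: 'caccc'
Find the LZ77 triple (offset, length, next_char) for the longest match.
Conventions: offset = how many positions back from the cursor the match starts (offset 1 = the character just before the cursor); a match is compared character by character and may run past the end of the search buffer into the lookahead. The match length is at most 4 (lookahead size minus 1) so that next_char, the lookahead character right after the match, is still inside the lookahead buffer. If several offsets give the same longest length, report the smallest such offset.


Try each offset into the search buffer:
  offset=1 (pos 7, char 'a'): match length 0
  offset=2 (pos 6, char 'c'): match length 3
  offset=3 (pos 5, char 'c'): match length 1
  offset=4 (pos 4, char 'a'): match length 0
  offset=5 (pos 3, char 'a'): match length 0
  offset=6 (pos 2, char 'd'): match length 0
  offset=7 (pos 1, char 'd'): match length 0
  offset=8 (pos 0, char 'c'): match length 1
Longest match has length 3 at offset 2.
next_char = character at position 8 + 3 = 11 -> 'c'

Best match: offset=2, length=3 (matching 'cac' starting at position 6)
LZ77 triple: (2, 3, 'c')


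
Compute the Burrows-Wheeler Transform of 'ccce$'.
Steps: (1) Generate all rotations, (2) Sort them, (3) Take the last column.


Rotations (sorted):
  0: $ccce -> last char: e
  1: ccce$ -> last char: $
  2: cce$c -> last char: c
  3: ce$cc -> last char: c
  4: e$ccc -> last char: c


BWT = e$ccc


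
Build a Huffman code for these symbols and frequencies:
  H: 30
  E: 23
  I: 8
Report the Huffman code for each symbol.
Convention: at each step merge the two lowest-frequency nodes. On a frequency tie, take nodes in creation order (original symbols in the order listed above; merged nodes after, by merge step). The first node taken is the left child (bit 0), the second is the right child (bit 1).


Huffman tree construction:
Step 1: Merge I(8) + E(23) = 31
Step 2: Merge H(30) + (I+E)(31) = 61
Read each symbol's code off the tree from the root (left child = 0, right child = 1).

Codes:
  H: 0 (length 1)
  E: 11 (length 2)
  I: 10 (length 2)
Average code length: 92/61 = 1.5082 bits/symbol


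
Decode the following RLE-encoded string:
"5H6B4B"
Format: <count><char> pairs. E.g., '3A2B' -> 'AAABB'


Expanding each <count><char> pair:
  5H -> 'HHHHH'
  6B -> 'BBBBBB'
  4B -> 'BBBB'

Decoded = HHHHHBBBBBBBBBB


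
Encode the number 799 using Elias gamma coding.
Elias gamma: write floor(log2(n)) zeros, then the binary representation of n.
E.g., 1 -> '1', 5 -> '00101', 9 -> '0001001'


num_bits = floor(log2(799)) + 1 = 10
leading_zeros = num_bits - 1 = 9
binary(799) = 1100011111

Elias gamma(799) = '000000000' + '1100011111' = 0000000001100011111 (19 bits)


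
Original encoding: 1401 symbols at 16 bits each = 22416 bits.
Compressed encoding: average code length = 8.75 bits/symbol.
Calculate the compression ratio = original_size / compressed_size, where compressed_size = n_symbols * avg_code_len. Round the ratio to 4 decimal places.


original_size = n_symbols * orig_bits = 1401 * 16 = 22416 bits
compressed_size = n_symbols * avg_code_len = 1401 * 8.75 = 12258.75 bits
ratio = original_size / compressed_size = 22416 / 12258.75 = 1.8286

Compression ratio = 1.8286


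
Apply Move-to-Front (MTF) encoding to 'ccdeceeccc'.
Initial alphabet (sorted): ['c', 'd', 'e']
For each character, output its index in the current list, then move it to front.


MTF encoding:
'c': index 0 in ['c', 'd', 'e'] -> ['c', 'd', 'e']
'c': index 0 in ['c', 'd', 'e'] -> ['c', 'd', 'e']
'd': index 1 in ['c', 'd', 'e'] -> ['d', 'c', 'e']
'e': index 2 in ['d', 'c', 'e'] -> ['e', 'd', 'c']
'c': index 2 in ['e', 'd', 'c'] -> ['c', 'e', 'd']
'e': index 1 in ['c', 'e', 'd'] -> ['e', 'c', 'd']
'e': index 0 in ['e', 'c', 'd'] -> ['e', 'c', 'd']
'c': index 1 in ['e', 'c', 'd'] -> ['c', 'e', 'd']
'c': index 0 in ['c', 'e', 'd'] -> ['c', 'e', 'd']
'c': index 0 in ['c', 'e', 'd'] -> ['c', 'e', 'd']


Output: [0, 0, 1, 2, 2, 1, 0, 1, 0, 0]


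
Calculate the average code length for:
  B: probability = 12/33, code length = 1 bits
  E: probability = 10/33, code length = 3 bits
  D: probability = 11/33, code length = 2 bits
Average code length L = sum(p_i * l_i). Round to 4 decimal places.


Weighted contributions p_i * l_i:
  B: (12/33) * 1 = 12/33
  E: (10/33) * 3 = 30/33
  D: (11/33) * 2 = 22/33
Sum = (12 + 30 + 22)/33 = 64/33

L = 64/33 = 1.9394 bits/symbol


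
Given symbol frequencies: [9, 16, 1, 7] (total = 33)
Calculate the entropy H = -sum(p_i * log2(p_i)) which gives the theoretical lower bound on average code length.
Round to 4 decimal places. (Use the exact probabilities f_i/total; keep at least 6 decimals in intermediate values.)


Per-symbol terms -p_i * log2(p_i) with p_i = f_i/33:
  p = 9/33 = 0.272727: log2(p) = -1.874469, -p*log2(p) = 0.511219
  p = 16/33 = 0.484848: log2(p) = -1.044394, -p*log2(p) = 0.506373
  p = 1/33 = 0.030303: log2(p) = -5.044394, -p*log2(p) = 0.152860
  p = 7/33 = 0.212121: log2(p) = -2.237039, -p*log2(p) = 0.474523
H = 0.511219 + 0.506373 + 0.152860 + 0.474523 = 1.644975

H = 1.645 bits/symbol


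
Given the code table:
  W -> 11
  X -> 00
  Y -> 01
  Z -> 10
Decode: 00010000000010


Decoding:
00 -> X
01 -> Y
00 -> X
00 -> X
00 -> X
00 -> X
10 -> Z


Result: XYXXXXZ


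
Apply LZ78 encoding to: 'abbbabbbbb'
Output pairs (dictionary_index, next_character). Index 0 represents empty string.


LZ78 encoding steps:
Dictionary: {0: ''}
Step 1: w='' (idx 0), next='a' -> output (0, 'a'), add 'a' as idx 1
Step 2: w='' (idx 0), next='b' -> output (0, 'b'), add 'b' as idx 2
Step 3: w='b' (idx 2), next='b' -> output (2, 'b'), add 'bb' as idx 3
Step 4: w='a' (idx 1), next='b' -> output (1, 'b'), add 'ab' as idx 4
Step 5: w='bb' (idx 3), next='b' -> output (3, 'b'), add 'bbb' as idx 5
Step 6: w='b' (idx 2), end of input -> output (2, '')


Encoded: [(0, 'a'), (0, 'b'), (2, 'b'), (1, 'b'), (3, 'b'), (2, '')]


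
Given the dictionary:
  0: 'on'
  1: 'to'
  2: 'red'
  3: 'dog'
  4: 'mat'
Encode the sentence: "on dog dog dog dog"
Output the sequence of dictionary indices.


Look up each word in the dictionary:
  'on' -> 0
  'dog' -> 3
  'dog' -> 3
  'dog' -> 3
  'dog' -> 3

Encoded: [0, 3, 3, 3, 3]


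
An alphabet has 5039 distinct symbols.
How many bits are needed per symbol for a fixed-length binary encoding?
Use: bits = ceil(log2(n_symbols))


log2(5039) = 12.2989
Bracket: 2^12 = 4096 < 5039 <= 2^13 = 8192
So ceil(log2(5039)) = 13

bits = ceil(log2(5039)) = ceil(12.2989) = 13 bits


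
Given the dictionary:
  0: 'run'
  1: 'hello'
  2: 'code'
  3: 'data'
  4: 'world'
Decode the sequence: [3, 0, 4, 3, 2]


Look up each index in the dictionary:
  3 -> 'data'
  0 -> 'run'
  4 -> 'world'
  3 -> 'data'
  2 -> 'code'

Decoded: "data run world data code"


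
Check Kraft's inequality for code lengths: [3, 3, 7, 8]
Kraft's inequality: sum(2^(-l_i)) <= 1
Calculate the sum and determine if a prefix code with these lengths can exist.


Sum = 2^(-3) + 2^(-3) + 2^(-7) + 2^(-8)
    = 0.125 + 0.125 + 0.0078125 + 0.00390625
    = 67/256 = 0.26171875
Since 0.26171875 <= 1, Kraft's inequality IS satisfied.
A prefix code with these lengths CAN exist.

Kraft sum = 0.26171875. Satisfied.


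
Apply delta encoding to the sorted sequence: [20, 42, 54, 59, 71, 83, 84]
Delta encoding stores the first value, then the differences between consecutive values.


First value: 20
Deltas:
  42 - 20 = 22
  54 - 42 = 12
  59 - 54 = 5
  71 - 59 = 12
  83 - 71 = 12
  84 - 83 = 1


Delta encoded: [20, 22, 12, 5, 12, 12, 1]


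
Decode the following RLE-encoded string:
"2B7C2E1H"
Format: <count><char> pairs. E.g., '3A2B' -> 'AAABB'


Expanding each <count><char> pair:
  2B -> 'BB'
  7C -> 'CCCCCCC'
  2E -> 'EE'
  1H -> 'H'

Decoded = BBCCCCCCCEEH


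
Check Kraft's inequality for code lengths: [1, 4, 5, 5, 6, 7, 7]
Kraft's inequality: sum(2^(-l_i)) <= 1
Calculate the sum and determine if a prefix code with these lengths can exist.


Sum = 2^(-1) + 2^(-4) + 2^(-5) + 2^(-5) + 2^(-6) + 2^(-7) + 2^(-7)
    = 0.5 + 0.0625 + 0.03125 + 0.03125 + 0.015625 + 0.0078125 + 0.0078125
    = 84/128 = 0.65625
Since 0.65625 <= 1, Kraft's inequality IS satisfied.
A prefix code with these lengths CAN exist.

Kraft sum = 0.65625. Satisfied.


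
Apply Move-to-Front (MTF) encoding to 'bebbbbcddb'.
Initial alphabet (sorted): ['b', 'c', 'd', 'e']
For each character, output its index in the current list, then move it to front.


MTF encoding:
'b': index 0 in ['b', 'c', 'd', 'e'] -> ['b', 'c', 'd', 'e']
'e': index 3 in ['b', 'c', 'd', 'e'] -> ['e', 'b', 'c', 'd']
'b': index 1 in ['e', 'b', 'c', 'd'] -> ['b', 'e', 'c', 'd']
'b': index 0 in ['b', 'e', 'c', 'd'] -> ['b', 'e', 'c', 'd']
'b': index 0 in ['b', 'e', 'c', 'd'] -> ['b', 'e', 'c', 'd']
'b': index 0 in ['b', 'e', 'c', 'd'] -> ['b', 'e', 'c', 'd']
'c': index 2 in ['b', 'e', 'c', 'd'] -> ['c', 'b', 'e', 'd']
'd': index 3 in ['c', 'b', 'e', 'd'] -> ['d', 'c', 'b', 'e']
'd': index 0 in ['d', 'c', 'b', 'e'] -> ['d', 'c', 'b', 'e']
'b': index 2 in ['d', 'c', 'b', 'e'] -> ['b', 'd', 'c', 'e']


Output: [0, 3, 1, 0, 0, 0, 2, 3, 0, 2]


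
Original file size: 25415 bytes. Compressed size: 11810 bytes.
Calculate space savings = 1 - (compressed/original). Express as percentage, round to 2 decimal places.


ratio = compressed/original = 11810/25415 = 0.464686
savings = 1 - ratio = 1 - 0.464686 = 0.535314
as a percentage: 0.535314 * 100 = 53.53%

Space savings = 1 - 11810/25415 = 53.53%


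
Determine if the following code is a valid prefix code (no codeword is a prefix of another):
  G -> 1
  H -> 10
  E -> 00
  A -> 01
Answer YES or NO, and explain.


Checking each pair (does one codeword prefix another?):
  G='1' vs H='10': prefix -- VIOLATION

NO -- this is NOT a valid prefix code. G (1) is a prefix of H (10).


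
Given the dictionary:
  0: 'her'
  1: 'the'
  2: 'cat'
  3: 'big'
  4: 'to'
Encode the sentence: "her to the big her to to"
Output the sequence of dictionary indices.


Look up each word in the dictionary:
  'her' -> 0
  'to' -> 4
  'the' -> 1
  'big' -> 3
  'her' -> 0
  'to' -> 4
  'to' -> 4

Encoded: [0, 4, 1, 3, 0, 4, 4]


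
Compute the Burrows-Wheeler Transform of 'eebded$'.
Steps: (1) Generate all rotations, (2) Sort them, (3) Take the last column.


Rotations (sorted):
  0: $eebded -> last char: d
  1: bded$ee -> last char: e
  2: d$eebde -> last char: e
  3: ded$eeb -> last char: b
  4: ebded$e -> last char: e
  5: ed$eebd -> last char: d
  6: eebded$ -> last char: $


BWT = deebed$


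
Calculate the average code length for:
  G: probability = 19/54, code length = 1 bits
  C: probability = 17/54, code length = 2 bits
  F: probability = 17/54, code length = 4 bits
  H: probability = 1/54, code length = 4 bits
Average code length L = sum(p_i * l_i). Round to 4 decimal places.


Weighted contributions p_i * l_i:
  G: (19/54) * 1 = 19/54
  C: (17/54) * 2 = 34/54
  F: (17/54) * 4 = 68/54
  H: (1/54) * 4 = 4/54
Sum = (19 + 34 + 68 + 4)/54 = 125/54

L = 125/54 = 2.3148 bits/symbol


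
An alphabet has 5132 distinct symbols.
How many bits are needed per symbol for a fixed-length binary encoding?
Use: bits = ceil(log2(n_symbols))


log2(5132) = 12.3253
Bracket: 2^12 = 4096 < 5132 <= 2^13 = 8192
So ceil(log2(5132)) = 13

bits = ceil(log2(5132)) = ceil(12.3253) = 13 bits


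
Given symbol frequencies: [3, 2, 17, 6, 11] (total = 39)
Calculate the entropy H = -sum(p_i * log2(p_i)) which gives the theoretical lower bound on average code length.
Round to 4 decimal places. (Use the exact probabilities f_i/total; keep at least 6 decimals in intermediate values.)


Per-symbol terms -p_i * log2(p_i) with p_i = f_i/39:
  p = 3/39 = 0.076923: log2(p) = -3.700440, -p*log2(p) = 0.284649
  p = 2/39 = 0.051282: log2(p) = -4.285402, -p*log2(p) = 0.219764
  p = 17/39 = 0.435897: log2(p) = -1.197939, -p*log2(p) = 0.522179
  p = 6/39 = 0.153846: log2(p) = -2.700440, -p*log2(p) = 0.415452
  p = 11/39 = 0.282051: log2(p) = -1.825971, -p*log2(p) = 0.515017
H = 0.284649 + 0.219764 + 0.522179 + 0.415452 + 0.515017 = 1.957061

H = 1.9571 bits/symbol


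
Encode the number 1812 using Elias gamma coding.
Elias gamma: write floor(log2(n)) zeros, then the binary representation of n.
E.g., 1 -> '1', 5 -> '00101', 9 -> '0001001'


num_bits = floor(log2(1812)) + 1 = 11
leading_zeros = num_bits - 1 = 10
binary(1812) = 11100010100

Elias gamma(1812) = '0000000000' + '11100010100' = 000000000011100010100 (21 bits)


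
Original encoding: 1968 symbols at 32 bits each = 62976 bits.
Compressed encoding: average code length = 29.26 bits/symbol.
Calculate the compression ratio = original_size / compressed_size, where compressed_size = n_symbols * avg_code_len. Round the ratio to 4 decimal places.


original_size = n_symbols * orig_bits = 1968 * 32 = 62976 bits
compressed_size = n_symbols * avg_code_len = 1968 * 29.26 = 57583.68 bits
ratio = original_size / compressed_size = 62976 / 57583.68 = 1.0936

Compression ratio = 1.0936


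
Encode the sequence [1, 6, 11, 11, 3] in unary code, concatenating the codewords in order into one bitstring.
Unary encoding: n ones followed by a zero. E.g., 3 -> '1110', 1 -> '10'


Encode each number as n ones followed by a terminating 0:
  1 -> 10 (2 bits)
  6 -> 1111110 (7 bits)
  11 -> 111111111110 (12 bits)
  11 -> 111111111110 (12 bits)
  3 -> 1110 (4 bits)
Total length = 2 + 7 + 12 + 12 + 4 = 37 bits.

Unary([1, 6, 11, 11, 3]) = 1011111101111111111101111111111101110 (37 bits)


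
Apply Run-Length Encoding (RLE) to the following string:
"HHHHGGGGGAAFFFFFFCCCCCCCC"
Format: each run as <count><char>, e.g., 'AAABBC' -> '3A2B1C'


Scanning runs left to right:
  i=0: run of 'H' x 4 -> '4H'
  i=4: run of 'G' x 5 -> '5G'
  i=9: run of 'A' x 2 -> '2A'
  i=11: run of 'F' x 6 -> '6F'
  i=17: run of 'C' x 8 -> '8C'

RLE = 4H5G2A6F8C


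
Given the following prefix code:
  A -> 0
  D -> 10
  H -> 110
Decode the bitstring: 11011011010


Decoding step by step:
Bits 110 -> H
Bits 110 -> H
Bits 110 -> H
Bits 10 -> D


Decoded message: HHHD


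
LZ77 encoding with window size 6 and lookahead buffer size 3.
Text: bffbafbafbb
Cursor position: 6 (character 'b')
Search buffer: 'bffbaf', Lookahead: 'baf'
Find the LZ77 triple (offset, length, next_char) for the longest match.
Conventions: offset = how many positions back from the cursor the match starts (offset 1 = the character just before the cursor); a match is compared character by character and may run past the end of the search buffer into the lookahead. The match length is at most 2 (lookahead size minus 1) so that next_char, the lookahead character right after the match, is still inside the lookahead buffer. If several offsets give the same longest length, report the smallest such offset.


Try each offset into the search buffer:
  offset=1 (pos 5, char 'f'): match length 0
  offset=2 (pos 4, char 'a'): match length 0
  offset=3 (pos 3, char 'b'): match length 2
  offset=4 (pos 2, char 'f'): match length 0
  offset=5 (pos 1, char 'f'): match length 0
  offset=6 (pos 0, char 'b'): match length 1
Longest match has length 2 at offset 3.
next_char = character at position 6 + 2 = 8 -> 'f'

Best match: offset=3, length=2 (matching 'ba' starting at position 3)
LZ77 triple: (3, 2, 'f')


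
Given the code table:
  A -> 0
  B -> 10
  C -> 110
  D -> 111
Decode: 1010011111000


Decoding:
10 -> B
10 -> B
0 -> A
111 -> D
110 -> C
0 -> A
0 -> A


Result: BBADCAA


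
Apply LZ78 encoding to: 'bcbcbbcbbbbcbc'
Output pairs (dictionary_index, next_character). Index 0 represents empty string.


LZ78 encoding steps:
Dictionary: {0: ''}
Step 1: w='' (idx 0), next='b' -> output (0, 'b'), add 'b' as idx 1
Step 2: w='' (idx 0), next='c' -> output (0, 'c'), add 'c' as idx 2
Step 3: w='b' (idx 1), next='c' -> output (1, 'c'), add 'bc' as idx 3
Step 4: w='b' (idx 1), next='b' -> output (1, 'b'), add 'bb' as idx 4
Step 5: w='c' (idx 2), next='b' -> output (2, 'b'), add 'cb' as idx 5
Step 6: w='bb' (idx 4), next='b' -> output (4, 'b'), add 'bbb' as idx 6
Step 7: w='cb' (idx 5), next='c' -> output (5, 'c'), add 'cbc' as idx 7


Encoded: [(0, 'b'), (0, 'c'), (1, 'c'), (1, 'b'), (2, 'b'), (4, 'b'), (5, 'c')]


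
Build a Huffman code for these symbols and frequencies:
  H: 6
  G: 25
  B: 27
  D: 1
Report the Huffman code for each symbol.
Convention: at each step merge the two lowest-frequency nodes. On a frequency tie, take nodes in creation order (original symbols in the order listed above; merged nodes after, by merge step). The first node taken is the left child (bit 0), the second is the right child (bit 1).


Huffman tree construction:
Step 1: Merge D(1) + H(6) = 7
Step 2: Merge (D+H)(7) + G(25) = 32
Step 3: Merge B(27) + ((D+H)+G)(32) = 59
Read each symbol's code off the tree from the root (left child = 0, right child = 1).

Codes:
  H: 101 (length 3)
  G: 11 (length 2)
  B: 0 (length 1)
  D: 100 (length 3)
Average code length: 98/59 = 1.6610 bits/symbol
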